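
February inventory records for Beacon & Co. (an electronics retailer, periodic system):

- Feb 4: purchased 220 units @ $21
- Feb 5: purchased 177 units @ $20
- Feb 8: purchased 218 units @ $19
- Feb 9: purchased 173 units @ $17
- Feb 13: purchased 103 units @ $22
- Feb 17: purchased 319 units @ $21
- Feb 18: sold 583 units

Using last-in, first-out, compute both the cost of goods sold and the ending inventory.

COGS = $11,702; ending inventory = $12,506

Feb 18, 583 sold [LIFO — newest first]: 319 @ $21 + 103 @ $22 + 161 @ $17 = $11,702
Ending inventory: 220 @ $21 + 177 @ $20 + 218 @ $19 + 12 @ $17 = $12,506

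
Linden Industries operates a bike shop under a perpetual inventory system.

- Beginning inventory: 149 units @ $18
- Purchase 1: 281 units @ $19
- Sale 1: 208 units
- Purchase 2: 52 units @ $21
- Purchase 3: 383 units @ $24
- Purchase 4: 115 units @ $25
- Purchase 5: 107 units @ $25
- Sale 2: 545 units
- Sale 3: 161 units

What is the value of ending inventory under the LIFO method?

Sale 1 (208) [LIFO — newest first]: 208 @ $19 = $3,952
Sale 2 (545) [LIFO — newest first]: 107 @ $25 + 115 @ $25 + 323 @ $24 = $13,302
Sale 3 (161) [LIFO — newest first]: 60 @ $24 + 52 @ $21 + 49 @ $19 = $3,463
Total COGS = $3,952 + $13,302 + $3,463 = $20,717
Ending inventory: 149 @ $18 + 24 @ $19 = $3,138
Check: goods available $23,855 = COGS $20,717 + ending $3,138

Ending inventory = $3,138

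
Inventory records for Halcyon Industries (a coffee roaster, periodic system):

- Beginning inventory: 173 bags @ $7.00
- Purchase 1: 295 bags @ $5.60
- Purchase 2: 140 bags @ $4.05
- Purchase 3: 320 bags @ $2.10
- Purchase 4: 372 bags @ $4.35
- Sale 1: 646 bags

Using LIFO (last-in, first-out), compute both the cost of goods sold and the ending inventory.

Sale 1 (646) [LIFO — newest first]: 372 @ $4.35 + 274 @ $2.10 = $2,193.60
Ending inventory: 173 @ $7.00 + 295 @ $5.60 + 140 @ $4.05 + 46 @ $2.10 = $3,526.60

COGS = $2,193.60; ending inventory = $3,526.60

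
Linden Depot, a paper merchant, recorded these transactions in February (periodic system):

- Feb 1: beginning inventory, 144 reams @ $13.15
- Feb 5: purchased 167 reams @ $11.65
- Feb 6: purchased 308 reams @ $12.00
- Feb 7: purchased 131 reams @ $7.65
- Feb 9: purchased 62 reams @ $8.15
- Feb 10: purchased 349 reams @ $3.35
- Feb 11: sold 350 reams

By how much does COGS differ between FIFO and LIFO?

FIFO COGS: 144 @ $13.15 + 167 @ $11.65 + 39 @ $12.00 = $4,307.15
LIFO COGS: 349 @ $3.35 + 1 @ $8.15 = $1,177.30
Difference = |$4,307.15 − $1,177.30| = $3,129.85

$3,129.85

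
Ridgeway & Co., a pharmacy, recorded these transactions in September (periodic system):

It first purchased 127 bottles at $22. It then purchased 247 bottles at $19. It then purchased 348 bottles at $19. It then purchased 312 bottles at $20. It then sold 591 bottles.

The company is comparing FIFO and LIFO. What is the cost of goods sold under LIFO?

COGS = $11,541

FIFO COGS: 127 @ $22 + 247 @ $19 + 217 @ $19 = $11,610
LIFO COGS: 312 @ $20 + 279 @ $19 = $11,541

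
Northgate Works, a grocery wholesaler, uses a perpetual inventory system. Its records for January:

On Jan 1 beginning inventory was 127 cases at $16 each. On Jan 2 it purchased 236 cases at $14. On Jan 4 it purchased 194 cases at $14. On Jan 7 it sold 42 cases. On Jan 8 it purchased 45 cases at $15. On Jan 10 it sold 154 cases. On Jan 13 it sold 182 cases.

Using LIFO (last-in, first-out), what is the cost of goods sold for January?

Jan 7, 42 sold [LIFO — newest first]: 42 @ $14 = $588
Jan 10, 154 sold [LIFO — newest first]: 45 @ $15 + 109 @ $14 = $2,201
Jan 13, 182 sold [LIFO — newest first]: 43 @ $14 + 139 @ $14 = $2,548
Total COGS = $588 + $2,201 + $2,548 = $5,337
Ending inventory: 127 @ $16 + 97 @ $14 = $3,390
Check: goods available $8,727 = COGS $5,337 + ending $3,390

COGS = $5,337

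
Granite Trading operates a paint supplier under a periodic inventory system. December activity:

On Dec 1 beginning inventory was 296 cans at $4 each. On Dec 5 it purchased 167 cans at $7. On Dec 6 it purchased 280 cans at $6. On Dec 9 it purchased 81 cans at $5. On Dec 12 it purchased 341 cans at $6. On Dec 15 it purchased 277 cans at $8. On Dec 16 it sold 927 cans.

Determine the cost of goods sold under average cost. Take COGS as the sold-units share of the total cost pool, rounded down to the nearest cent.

Dec 16, sell 927: 927/1442 × $8,700.00 → $5,592.85
Ending inventory (cost pool remaining) = $3,107.15
Check: goods available $8,700.00 = COGS $5,592.85 + ending $3,107.15

COGS = $5,592.85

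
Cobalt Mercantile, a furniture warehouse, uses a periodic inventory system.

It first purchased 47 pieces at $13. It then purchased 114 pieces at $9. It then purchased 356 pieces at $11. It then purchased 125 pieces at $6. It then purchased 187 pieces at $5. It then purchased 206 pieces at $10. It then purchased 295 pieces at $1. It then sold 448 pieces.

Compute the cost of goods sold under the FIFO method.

Sale 1 (448) [FIFO — oldest first]: 47 @ $13 + 114 @ $9 + 287 @ $11 = $4,794
Ending inventory: 69 @ $11 + 125 @ $6 + 187 @ $5 + 206 @ $10 + 295 @ $1 = $4,799

COGS = $4,794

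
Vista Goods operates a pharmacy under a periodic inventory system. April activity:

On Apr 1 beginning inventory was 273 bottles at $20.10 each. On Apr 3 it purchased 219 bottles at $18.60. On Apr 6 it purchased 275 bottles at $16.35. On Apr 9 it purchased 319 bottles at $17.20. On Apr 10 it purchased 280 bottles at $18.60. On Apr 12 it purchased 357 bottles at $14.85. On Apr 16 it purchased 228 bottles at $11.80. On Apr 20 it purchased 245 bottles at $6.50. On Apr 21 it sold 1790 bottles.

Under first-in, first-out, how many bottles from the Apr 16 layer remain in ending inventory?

Apr 21, 1790 sold [FIFO — oldest first]: 273 @ $20.10 + 219 @ $18.60 + 275 @ $16.35 + 319 @ $17.20 + 280 @ $18.60 + 357 @ $14.85 + 67 @ $11.80 = $30,843.80
Ending inventory: 161 @ $11.80 + 245 @ $6.50 = $3,492.30
Check: goods available $34,336.10 = COGS $30,843.80 + ending $3,492.30

161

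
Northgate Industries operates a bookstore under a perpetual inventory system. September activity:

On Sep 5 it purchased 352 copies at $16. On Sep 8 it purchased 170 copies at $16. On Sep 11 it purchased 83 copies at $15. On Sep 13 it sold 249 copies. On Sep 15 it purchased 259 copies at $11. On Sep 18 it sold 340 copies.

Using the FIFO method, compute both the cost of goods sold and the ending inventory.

Sep 13, 249 sold [FIFO — oldest first]: 249 @ $16 = $3,984
Sep 18, 340 sold [FIFO — oldest first]: 103 @ $16 + 170 @ $16 + 67 @ $15 = $5,373
Total COGS = $3,984 + $5,373 = $9,357
Ending inventory: 16 @ $15 + 259 @ $11 = $3,089
Check: goods available $12,446 = COGS $9,357 + ending $3,089

COGS = $9,357; ending inventory = $3,089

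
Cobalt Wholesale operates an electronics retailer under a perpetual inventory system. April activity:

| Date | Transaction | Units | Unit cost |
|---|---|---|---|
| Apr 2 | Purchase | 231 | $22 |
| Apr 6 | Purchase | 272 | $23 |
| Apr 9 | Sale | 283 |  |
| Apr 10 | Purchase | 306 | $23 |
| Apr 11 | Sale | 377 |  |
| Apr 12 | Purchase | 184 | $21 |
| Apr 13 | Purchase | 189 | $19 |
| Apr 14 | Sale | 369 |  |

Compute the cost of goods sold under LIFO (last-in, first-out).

COGS = $22,469

Apr 9, 283 sold [LIFO — newest first]: 272 @ $23 + 11 @ $22 = $6,498
Apr 11, 377 sold [LIFO — newest first]: 306 @ $23 + 71 @ $22 = $8,600
Apr 14, 369 sold [LIFO — newest first]: 189 @ $19 + 180 @ $21 = $7,371
Total COGS = $6,498 + $8,600 + $7,371 = $22,469
Ending inventory: 149 @ $22 + 4 @ $21 = $3,362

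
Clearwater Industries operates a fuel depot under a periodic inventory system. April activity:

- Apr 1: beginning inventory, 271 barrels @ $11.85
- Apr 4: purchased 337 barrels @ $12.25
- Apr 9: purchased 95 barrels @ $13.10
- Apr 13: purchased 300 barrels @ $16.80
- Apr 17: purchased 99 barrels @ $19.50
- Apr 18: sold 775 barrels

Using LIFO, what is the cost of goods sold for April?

COGS = $11,657.25

Apr 18, 775 sold [LIFO — newest first]: 99 @ $19.50 + 300 @ $16.80 + 95 @ $13.10 + 281 @ $12.25 = $11,657.25
Ending inventory: 271 @ $11.85 + 56 @ $12.25 = $3,897.35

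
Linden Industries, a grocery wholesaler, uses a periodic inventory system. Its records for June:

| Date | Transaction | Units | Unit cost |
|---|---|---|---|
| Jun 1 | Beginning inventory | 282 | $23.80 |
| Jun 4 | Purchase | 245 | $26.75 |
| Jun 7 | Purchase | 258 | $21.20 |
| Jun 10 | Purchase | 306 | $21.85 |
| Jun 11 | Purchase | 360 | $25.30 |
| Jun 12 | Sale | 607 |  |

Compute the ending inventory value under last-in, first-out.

Ending inventory = $20,024.10

Jun 12, 607 sold [LIFO — newest first]: 360 @ $25.30 + 247 @ $21.85 = $14,504.95
Ending inventory: 282 @ $23.80 + 245 @ $26.75 + 258 @ $21.20 + 59 @ $21.85 = $20,024.10
Check: goods available $34,529.05 = COGS $14,504.95 + ending $20,024.10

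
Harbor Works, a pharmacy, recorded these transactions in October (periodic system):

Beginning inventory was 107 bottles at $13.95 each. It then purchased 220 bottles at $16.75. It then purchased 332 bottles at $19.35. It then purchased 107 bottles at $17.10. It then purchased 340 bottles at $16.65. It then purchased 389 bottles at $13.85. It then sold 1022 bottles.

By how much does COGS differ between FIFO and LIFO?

$1,216.50

FIFO COGS: 107 @ $13.95 + 220 @ $16.75 + 332 @ $19.35 + 107 @ $17.10 + 256 @ $16.65 = $17,693.95
LIFO COGS: 389 @ $13.85 + 340 @ $16.65 + 107 @ $17.10 + 186 @ $19.35 = $16,477.45
Difference = |$17,693.95 − $16,477.45| = $1,216.50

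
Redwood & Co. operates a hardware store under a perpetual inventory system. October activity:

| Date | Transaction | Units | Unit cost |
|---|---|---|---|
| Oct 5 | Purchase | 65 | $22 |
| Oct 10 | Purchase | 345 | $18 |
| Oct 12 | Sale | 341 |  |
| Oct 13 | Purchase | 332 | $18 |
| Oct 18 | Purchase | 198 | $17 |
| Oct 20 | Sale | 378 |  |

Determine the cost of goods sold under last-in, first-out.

Oct 12, 341 sold [LIFO — newest first]: 341 @ $18 = $6,138
Oct 20, 378 sold [LIFO — newest first]: 198 @ $17 + 180 @ $18 = $6,606
Total COGS = $6,138 + $6,606 = $12,744
Ending inventory: 65 @ $22 + 4 @ $18 + 152 @ $18 = $4,238
Check: goods available $16,982 = COGS $12,744 + ending $4,238

COGS = $12,744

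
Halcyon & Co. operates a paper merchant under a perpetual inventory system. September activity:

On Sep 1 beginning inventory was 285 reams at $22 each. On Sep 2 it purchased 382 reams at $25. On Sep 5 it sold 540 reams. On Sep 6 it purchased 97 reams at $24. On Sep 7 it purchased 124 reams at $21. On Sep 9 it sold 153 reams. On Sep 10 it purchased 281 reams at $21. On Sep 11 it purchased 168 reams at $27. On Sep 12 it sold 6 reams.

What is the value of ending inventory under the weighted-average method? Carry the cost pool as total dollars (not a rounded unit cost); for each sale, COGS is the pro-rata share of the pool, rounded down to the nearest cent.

After Sep 1: 285 on hand, pool $6,270.00 (≈ $22.0000 each)
After Sep 2: 667 on hand, pool $15,820.00 (≈ $23.7181 each)
Sep 5, sell 540: 540/667 × $15,820.00 → $12,807.79
After Sep 6: 224 on hand, pool $5,340.21 (≈ $23.8402 each)
After Sep 7: 348 on hand, pool $7,944.21 (≈ $22.8282 each)
Sep 9, sell 153: 153/348 × $7,944.21 → $3,492.71
After Sep 10: 476 on hand, pool $10,352.50 (≈ $21.7489 each)
After Sep 11: 644 on hand, pool $14,888.50 (≈ $23.1188 each)
Sep 12, sell 6: 6/644 × $14,888.50 → $138.71
Total COGS = $12,807.79 + $3,492.71 + $138.71 = $16,439.21
Ending inventory (cost pool remaining) = $14,749.79

Ending inventory = $14,749.79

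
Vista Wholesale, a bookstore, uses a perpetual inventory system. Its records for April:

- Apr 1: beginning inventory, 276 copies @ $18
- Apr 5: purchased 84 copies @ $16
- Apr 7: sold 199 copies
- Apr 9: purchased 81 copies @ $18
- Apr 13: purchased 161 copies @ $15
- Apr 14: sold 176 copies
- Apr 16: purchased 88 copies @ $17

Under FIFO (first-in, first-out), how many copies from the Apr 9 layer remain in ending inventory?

66

Apr 7, 199 sold [FIFO — oldest first]: 199 @ $18 = $3,582
Apr 14, 176 sold [FIFO — oldest first]: 77 @ $18 + 84 @ $16 + 15 @ $18 = $3,000
Total COGS = $3,582 + $3,000 = $6,582
Ending inventory: 66 @ $18 + 161 @ $15 + 88 @ $17 = $5,099
Check: goods available $11,681 = COGS $6,582 + ending $5,099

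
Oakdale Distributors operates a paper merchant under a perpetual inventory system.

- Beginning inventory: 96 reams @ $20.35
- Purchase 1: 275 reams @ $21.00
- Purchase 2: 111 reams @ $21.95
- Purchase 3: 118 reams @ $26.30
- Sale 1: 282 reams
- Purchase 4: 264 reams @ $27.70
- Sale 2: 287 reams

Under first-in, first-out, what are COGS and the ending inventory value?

COGS = $12,453.15; ending inventory = $8,128.10

Sale 1 (282) [FIFO — oldest first]: 96 @ $20.35 + 186 @ $21.00 = $5,859.60
Sale 2 (287) [FIFO — oldest first]: 89 @ $21.00 + 111 @ $21.95 + 87 @ $26.30 = $6,593.55
Total COGS = $5,859.60 + $6,593.55 = $12,453.15
Ending inventory: 31 @ $26.30 + 264 @ $27.70 = $8,128.10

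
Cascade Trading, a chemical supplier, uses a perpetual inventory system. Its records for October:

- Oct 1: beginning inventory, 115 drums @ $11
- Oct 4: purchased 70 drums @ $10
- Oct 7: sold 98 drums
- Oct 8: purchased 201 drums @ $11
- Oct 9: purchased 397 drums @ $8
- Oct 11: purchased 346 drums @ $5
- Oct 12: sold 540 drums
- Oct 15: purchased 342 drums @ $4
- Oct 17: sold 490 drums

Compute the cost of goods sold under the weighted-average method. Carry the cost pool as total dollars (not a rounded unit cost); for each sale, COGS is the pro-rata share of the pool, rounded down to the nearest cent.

COGS = $8,309.86

After Oct 1: 115 on hand, pool $1,265.00 (≈ $11.0000 each)
After Oct 4: 185 on hand, pool $1,965.00 (≈ $10.6216 each)
Oct 7, sell 98: 98/185 × $1,965.00 → $1,040.91
After Oct 8: 288 on hand, pool $3,135.09 (≈ $10.8857 each)
After Oct 9: 685 on hand, pool $6,311.09 (≈ $9.2133 each)
After Oct 11: 1031 on hand, pool $8,041.09 (≈ $7.7993 each)
Oct 12, sell 540: 540/1031 × $8,041.09 → $4,211.62
After Oct 15: 833 on hand, pool $5,197.47 (≈ $6.2395 each)
Oct 17, sell 490: 490/833 × $5,197.47 → $3,057.33
Total COGS = $1,040.91 + $4,211.62 + $3,057.33 = $8,309.86
Ending inventory (cost pool remaining) = $2,140.14
Check: goods available $10,450.00 = COGS $8,309.86 + ending $2,140.14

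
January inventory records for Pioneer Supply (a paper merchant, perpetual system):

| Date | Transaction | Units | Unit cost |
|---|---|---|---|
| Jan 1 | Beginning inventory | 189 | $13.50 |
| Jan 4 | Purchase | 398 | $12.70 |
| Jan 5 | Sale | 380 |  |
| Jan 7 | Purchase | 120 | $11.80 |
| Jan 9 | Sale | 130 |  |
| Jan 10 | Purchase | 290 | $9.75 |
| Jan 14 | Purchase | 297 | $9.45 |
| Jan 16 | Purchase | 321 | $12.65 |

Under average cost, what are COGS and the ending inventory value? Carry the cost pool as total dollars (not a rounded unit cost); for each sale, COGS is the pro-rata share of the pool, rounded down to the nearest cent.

COGS = $6,553.14; ending inventory = $12,163.76

After Jan 1: 189 on hand, pool $2,551.50 (≈ $13.5000 each)
After Jan 4: 587 on hand, pool $7,606.10 (≈ $12.9576 each)
Jan 5, sell 380: 380/587 × $7,606.10 → $4,923.88
After Jan 7: 327 on hand, pool $4,098.22 (≈ $12.5328 each)
Jan 9, sell 130: 130/327 × $4,098.22 → $1,629.26
After Jan 10: 487 on hand, pool $5,296.46 (≈ $10.8757 each)
After Jan 14: 784 on hand, pool $8,103.11 (≈ $10.3356 each)
After Jan 16: 1105 on hand, pool $12,163.76 (≈ $11.0079 each)
Total COGS = $4,923.88 + $1,629.26 = $6,553.14
Ending inventory (cost pool remaining) = $12,163.76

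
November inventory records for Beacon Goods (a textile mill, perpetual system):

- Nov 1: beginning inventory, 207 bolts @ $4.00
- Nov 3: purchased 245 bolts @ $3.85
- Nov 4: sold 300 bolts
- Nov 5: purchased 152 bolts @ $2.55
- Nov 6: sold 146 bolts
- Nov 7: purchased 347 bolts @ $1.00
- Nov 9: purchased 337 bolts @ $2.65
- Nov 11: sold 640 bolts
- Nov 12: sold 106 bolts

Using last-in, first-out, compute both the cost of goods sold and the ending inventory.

COGS = $3,014.90; ending inventory = $384.00

Nov 4, 300 sold [LIFO — newest first]: 245 @ $3.85 + 55 @ $4.00 = $1,163.25
Nov 6, 146 sold [LIFO — newest first]: 146 @ $2.55 = $372.30
Nov 11, 640 sold [LIFO — newest first]: 337 @ $2.65 + 303 @ $1.00 = $1,196.05
Nov 12, 106 sold [LIFO — newest first]: 44 @ $1.00 + 6 @ $2.55 + 56 @ $4.00 = $283.30
Total COGS = $1,163.25 + $372.30 + $1,196.05 + $283.30 = $3,014.90
Ending inventory: 96 @ $4.00 = $384.00
Check: goods available $3,398.90 = COGS $3,014.90 + ending $384.00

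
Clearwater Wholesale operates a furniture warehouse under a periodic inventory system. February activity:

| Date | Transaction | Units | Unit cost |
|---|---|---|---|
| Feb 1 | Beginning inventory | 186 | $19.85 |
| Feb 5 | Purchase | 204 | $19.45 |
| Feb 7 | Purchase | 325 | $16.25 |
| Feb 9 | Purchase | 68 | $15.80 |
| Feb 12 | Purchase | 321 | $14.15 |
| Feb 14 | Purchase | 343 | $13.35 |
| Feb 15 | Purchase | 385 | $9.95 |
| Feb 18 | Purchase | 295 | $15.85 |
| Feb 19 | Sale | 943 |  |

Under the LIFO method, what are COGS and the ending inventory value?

Feb 19, 943 sold [LIFO — newest first]: 295 @ $15.85 + 385 @ $9.95 + 263 @ $13.35 = $12,017.55
Ending inventory: 186 @ $19.85 + 204 @ $19.45 + 325 @ $16.25 + 68 @ $15.80 + 321 @ $14.15 + 80 @ $13.35 = $19,625.70
Check: goods available $31,643.25 = COGS $12,017.55 + ending $19,625.70

COGS = $12,017.55; ending inventory = $19,625.70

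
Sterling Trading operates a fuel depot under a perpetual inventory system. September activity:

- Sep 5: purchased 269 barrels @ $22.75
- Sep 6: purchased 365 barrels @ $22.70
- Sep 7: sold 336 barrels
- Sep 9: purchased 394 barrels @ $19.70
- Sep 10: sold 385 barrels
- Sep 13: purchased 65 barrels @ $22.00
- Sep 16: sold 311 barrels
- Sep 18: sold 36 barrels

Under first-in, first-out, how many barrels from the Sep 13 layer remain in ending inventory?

Sep 7, 336 sold [FIFO — oldest first]: 269 @ $22.75 + 67 @ $22.70 = $7,640.65
Sep 10, 385 sold [FIFO — oldest first]: 298 @ $22.70 + 87 @ $19.70 = $8,478.50
Sep 16, 311 sold [FIFO — oldest first]: 307 @ $19.70 + 4 @ $22.00 = $6,135.90
Sep 18, 36 sold [FIFO — oldest first]: 36 @ $22.00 = $792.00
Total COGS = $7,640.65 + $8,478.50 + $6,135.90 + $792.00 = $23,047.05
Ending inventory: 25 @ $22.00 = $550.00

25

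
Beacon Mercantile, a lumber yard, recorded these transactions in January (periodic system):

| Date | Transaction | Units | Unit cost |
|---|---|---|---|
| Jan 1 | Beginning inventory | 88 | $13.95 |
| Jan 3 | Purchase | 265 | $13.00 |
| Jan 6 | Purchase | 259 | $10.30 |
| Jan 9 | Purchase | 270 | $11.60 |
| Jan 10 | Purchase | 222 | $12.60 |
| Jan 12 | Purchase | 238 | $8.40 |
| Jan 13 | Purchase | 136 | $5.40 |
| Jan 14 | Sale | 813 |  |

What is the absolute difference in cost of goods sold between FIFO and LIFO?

FIFO COGS: 88 @ $13.95 + 265 @ $13.00 + 259 @ $10.30 + 201 @ $11.60 = $9,671.90
LIFO COGS: 136 @ $5.40 + 238 @ $8.40 + 222 @ $12.60 + 217 @ $11.60 = $8,048.00
Difference = |$9,671.90 − $8,048.00| = $1,623.90

$1,623.90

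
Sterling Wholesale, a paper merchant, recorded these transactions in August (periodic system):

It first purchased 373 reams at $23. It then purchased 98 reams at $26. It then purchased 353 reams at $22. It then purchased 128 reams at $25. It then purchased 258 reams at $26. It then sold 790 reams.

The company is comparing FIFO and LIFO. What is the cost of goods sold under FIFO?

FIFO COGS: 373 @ $23 + 98 @ $26 + 319 @ $22 = $18,145
LIFO COGS: 258 @ $26 + 128 @ $25 + 353 @ $22 + 51 @ $26 = $19,000

COGS = $18,145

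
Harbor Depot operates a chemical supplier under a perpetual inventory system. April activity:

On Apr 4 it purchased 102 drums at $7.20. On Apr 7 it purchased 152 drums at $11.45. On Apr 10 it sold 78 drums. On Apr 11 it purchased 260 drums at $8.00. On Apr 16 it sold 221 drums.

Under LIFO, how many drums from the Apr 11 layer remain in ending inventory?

39

Apr 10, 78 sold [LIFO — newest first]: 78 @ $11.45 = $893.10
Apr 16, 221 sold [LIFO — newest first]: 221 @ $8.00 = $1,768.00
Total COGS = $893.10 + $1,768.00 = $2,661.10
Ending inventory: 102 @ $7.20 + 74 @ $11.45 + 39 @ $8.00 = $1,893.70
Check: goods available $4,554.80 = COGS $2,661.10 + ending $1,893.70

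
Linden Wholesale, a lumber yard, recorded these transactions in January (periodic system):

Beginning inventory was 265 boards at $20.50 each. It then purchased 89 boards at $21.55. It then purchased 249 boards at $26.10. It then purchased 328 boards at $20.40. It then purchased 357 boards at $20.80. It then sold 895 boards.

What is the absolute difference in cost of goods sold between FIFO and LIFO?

$208.35

FIFO COGS: 265 @ $20.50 + 89 @ $21.55 + 249 @ $26.10 + 292 @ $20.40 = $19,806.15
LIFO COGS: 357 @ $20.80 + 328 @ $20.40 + 210 @ $26.10 = $19,597.80
Difference = |$19,806.15 − $19,597.80| = $208.35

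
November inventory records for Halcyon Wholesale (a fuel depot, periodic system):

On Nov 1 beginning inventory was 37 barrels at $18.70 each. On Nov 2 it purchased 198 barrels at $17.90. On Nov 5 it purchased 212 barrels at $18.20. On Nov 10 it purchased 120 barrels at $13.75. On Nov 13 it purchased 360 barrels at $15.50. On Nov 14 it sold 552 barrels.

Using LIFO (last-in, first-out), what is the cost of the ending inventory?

Ending inventory = $6,784.10

Nov 14, 552 sold [LIFO — newest first]: 360 @ $15.50 + 120 @ $13.75 + 72 @ $18.20 = $8,540.40
Ending inventory: 37 @ $18.70 + 198 @ $17.90 + 140 @ $18.20 = $6,784.10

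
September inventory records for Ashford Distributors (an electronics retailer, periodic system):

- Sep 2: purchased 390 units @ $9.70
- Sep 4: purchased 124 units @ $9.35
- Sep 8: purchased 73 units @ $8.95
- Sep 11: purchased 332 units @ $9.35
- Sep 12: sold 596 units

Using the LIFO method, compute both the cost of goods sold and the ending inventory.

COGS = $5,566.85; ending inventory = $3,133.10

Sep 12, 596 sold [LIFO — newest first]: 332 @ $9.35 + 73 @ $8.95 + 124 @ $9.35 + 67 @ $9.70 = $5,566.85
Ending inventory: 323 @ $9.70 = $3,133.10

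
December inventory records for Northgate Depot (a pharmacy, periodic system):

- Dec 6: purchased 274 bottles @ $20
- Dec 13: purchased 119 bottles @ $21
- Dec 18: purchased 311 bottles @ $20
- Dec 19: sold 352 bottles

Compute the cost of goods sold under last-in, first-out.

Dec 19, 352 sold [LIFO — newest first]: 311 @ $20 + 41 @ $21 = $7,081
Ending inventory: 274 @ $20 + 78 @ $21 = $7,118

COGS = $7,081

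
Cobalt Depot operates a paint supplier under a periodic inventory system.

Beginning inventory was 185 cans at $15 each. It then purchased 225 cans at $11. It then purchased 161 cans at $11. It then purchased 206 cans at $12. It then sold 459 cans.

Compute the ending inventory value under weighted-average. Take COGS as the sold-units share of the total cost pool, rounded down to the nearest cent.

Ending inventory = $3,885.17

Sale 1, sell 459: 459/777 × $9,493.00 → $5,607.83
Ending inventory (cost pool remaining) = $3,885.17
Check: goods available $9,493.00 = COGS $5,607.83 + ending $3,885.17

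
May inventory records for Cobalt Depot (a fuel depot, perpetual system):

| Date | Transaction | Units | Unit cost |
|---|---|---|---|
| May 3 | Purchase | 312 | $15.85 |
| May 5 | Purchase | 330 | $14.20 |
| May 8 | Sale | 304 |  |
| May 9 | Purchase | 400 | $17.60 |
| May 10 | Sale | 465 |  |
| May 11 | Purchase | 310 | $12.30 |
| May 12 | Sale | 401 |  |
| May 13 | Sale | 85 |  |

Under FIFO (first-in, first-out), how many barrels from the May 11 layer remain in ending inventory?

May 8, 304 sold [FIFO — oldest first]: 304 @ $15.85 = $4,818.40
May 10, 465 sold [FIFO — oldest first]: 8 @ $15.85 + 330 @ $14.20 + 127 @ $17.60 = $7,048.00
May 12, 401 sold [FIFO — oldest first]: 273 @ $17.60 + 128 @ $12.30 = $6,379.20
May 13, 85 sold [FIFO — oldest first]: 85 @ $12.30 = $1,045.50
Total COGS = $4,818.40 + $7,048.00 + $6,379.20 + $1,045.50 = $19,291.10
Ending inventory: 97 @ $12.30 = $1,193.10

97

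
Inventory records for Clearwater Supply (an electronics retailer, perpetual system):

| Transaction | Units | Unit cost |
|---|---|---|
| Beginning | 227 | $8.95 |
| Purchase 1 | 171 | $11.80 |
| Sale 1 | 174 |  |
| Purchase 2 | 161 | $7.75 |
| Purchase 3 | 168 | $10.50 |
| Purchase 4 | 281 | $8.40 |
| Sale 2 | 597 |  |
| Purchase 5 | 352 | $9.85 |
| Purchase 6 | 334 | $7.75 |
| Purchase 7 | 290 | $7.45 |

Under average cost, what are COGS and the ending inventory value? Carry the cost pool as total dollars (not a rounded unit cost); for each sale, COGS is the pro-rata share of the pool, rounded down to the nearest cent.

After Beginning: 227 on hand, pool $2,031.65 (≈ $8.9500 each)
After Purchase 1: 398 on hand, pool $4,049.45 (≈ $10.1745 each)
Sale 1, sell 174: 174/398 × $4,049.45 → $1,770.36
After Purchase 2: 385 on hand, pool $3,526.84 (≈ $9.1606 each)
After Purchase 3: 553 on hand, pool $5,290.84 (≈ $9.5675 each)
After Purchase 4: 834 on hand, pool $7,651.24 (≈ $9.1741 each)
Sale 2, sell 597: 597/834 × $7,651.24 → $5,476.96
After Purchase 5: 589 on hand, pool $5,641.48 (≈ $9.5781 each)
After Purchase 6: 923 on hand, pool $8,229.98 (≈ $8.9166 each)
After Purchase 7: 1213 on hand, pool $10,390.48 (≈ $8.5659 each)
Total COGS = $1,770.36 + $5,476.96 = $7,247.32
Ending inventory (cost pool remaining) = $10,390.48
Check: goods available $17,637.80 = COGS $7,247.32 + ending $10,390.48

COGS = $7,247.32; ending inventory = $10,390.48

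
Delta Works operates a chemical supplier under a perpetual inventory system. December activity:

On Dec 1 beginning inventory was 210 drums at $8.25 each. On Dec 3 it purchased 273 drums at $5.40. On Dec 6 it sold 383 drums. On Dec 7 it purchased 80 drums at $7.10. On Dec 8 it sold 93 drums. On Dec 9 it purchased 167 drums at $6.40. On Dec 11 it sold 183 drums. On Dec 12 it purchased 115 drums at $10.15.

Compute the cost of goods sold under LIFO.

Dec 6, 383 sold [LIFO — newest first]: 273 @ $5.40 + 110 @ $8.25 = $2,381.70
Dec 8, 93 sold [LIFO — newest first]: 80 @ $7.10 + 13 @ $8.25 = $675.25
Dec 11, 183 sold [LIFO — newest first]: 167 @ $6.40 + 16 @ $8.25 = $1,200.80
Total COGS = $2,381.70 + $675.25 + $1,200.80 = $4,257.75
Ending inventory: 71 @ $8.25 + 115 @ $10.15 = $1,753.00
Check: goods available $6,010.75 = COGS $4,257.75 + ending $1,753.00

COGS = $4,257.75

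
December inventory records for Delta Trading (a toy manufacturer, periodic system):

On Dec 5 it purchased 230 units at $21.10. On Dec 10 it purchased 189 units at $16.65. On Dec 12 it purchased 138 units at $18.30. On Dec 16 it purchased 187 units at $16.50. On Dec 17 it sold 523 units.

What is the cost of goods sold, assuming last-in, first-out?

Dec 17, 523 sold [LIFO — newest first]: 187 @ $16.50 + 138 @ $18.30 + 189 @ $16.65 + 9 @ $21.10 = $8,947.65
Ending inventory: 221 @ $21.10 = $4,663.10

COGS = $8,947.65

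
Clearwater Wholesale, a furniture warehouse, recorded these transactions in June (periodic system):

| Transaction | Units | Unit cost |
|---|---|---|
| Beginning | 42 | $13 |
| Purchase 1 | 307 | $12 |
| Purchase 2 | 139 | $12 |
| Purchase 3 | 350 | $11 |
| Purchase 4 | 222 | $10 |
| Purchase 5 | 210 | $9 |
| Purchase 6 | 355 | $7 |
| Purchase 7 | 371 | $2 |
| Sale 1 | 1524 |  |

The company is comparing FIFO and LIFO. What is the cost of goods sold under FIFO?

COGS = $15,636

FIFO COGS: 42 @ $13 + 307 @ $12 + 139 @ $12 + 350 @ $11 + 222 @ $10 + 210 @ $9 + 254 @ $7 = $15,636
LIFO COGS: 371 @ $2 + 355 @ $7 + 210 @ $9 + 222 @ $10 + 350 @ $11 + 16 @ $12 = $11,379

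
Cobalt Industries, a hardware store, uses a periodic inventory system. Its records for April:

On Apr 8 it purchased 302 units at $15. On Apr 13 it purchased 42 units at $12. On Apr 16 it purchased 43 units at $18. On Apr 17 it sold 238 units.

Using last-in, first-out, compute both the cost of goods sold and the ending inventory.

Apr 17, 238 sold [LIFO — newest first]: 43 @ $18 + 42 @ $12 + 153 @ $15 = $3,573
Ending inventory: 149 @ $15 = $2,235

COGS = $3,573; ending inventory = $2,235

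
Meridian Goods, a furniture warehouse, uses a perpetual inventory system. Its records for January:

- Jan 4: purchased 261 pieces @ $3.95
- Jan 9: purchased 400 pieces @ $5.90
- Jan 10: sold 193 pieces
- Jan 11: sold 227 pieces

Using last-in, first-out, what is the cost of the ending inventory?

Jan 10, 193 sold [LIFO — newest first]: 193 @ $5.90 = $1,138.70
Jan 11, 227 sold [LIFO — newest first]: 207 @ $5.90 + 20 @ $3.95 = $1,300.30
Total COGS = $1,138.70 + $1,300.30 = $2,439.00
Ending inventory: 241 @ $3.95 = $951.95

Ending inventory = $951.95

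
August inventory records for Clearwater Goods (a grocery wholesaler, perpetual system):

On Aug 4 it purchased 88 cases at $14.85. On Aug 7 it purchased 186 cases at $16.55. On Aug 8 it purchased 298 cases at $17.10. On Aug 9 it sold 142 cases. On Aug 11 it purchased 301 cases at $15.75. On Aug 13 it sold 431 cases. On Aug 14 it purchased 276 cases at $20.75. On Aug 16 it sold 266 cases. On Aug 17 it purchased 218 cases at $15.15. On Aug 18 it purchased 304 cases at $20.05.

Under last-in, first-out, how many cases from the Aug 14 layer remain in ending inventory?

Aug 9, 142 sold [LIFO — newest first]: 142 @ $17.10 = $2,428.20
Aug 13, 431 sold [LIFO — newest first]: 301 @ $15.75 + 130 @ $17.10 = $6,963.75
Aug 16, 266 sold [LIFO — newest first]: 266 @ $20.75 = $5,519.50
Total COGS = $2,428.20 + $6,963.75 + $5,519.50 = $14,911.45
Ending inventory: 88 @ $14.85 + 186 @ $16.55 + 26 @ $17.10 + 10 @ $20.75 + 218 @ $15.15 + 304 @ $20.05 = $14,435.10

10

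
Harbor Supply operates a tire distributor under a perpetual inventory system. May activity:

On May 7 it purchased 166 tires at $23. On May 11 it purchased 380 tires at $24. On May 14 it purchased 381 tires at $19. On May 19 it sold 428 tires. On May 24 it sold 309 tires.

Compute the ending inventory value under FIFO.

Ending inventory = $3,610

May 19, 428 sold [FIFO — oldest first]: 166 @ $23 + 262 @ $24 = $10,106
May 24, 309 sold [FIFO — oldest first]: 118 @ $24 + 191 @ $19 = $6,461
Total COGS = $10,106 + $6,461 = $16,567
Ending inventory: 190 @ $19 = $3,610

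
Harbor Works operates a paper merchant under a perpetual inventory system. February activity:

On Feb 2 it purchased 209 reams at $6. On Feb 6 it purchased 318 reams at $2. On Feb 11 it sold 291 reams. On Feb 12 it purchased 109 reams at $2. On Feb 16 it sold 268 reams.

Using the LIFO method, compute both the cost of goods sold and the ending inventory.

COGS = $1,646; ending inventory = $462

Feb 11, 291 sold [LIFO — newest first]: 291 @ $2 = $582
Feb 16, 268 sold [LIFO — newest first]: 109 @ $2 + 27 @ $2 + 132 @ $6 = $1,064
Total COGS = $582 + $1,064 = $1,646
Ending inventory: 77 @ $6 = $462
Check: goods available $2,108 = COGS $1,646 + ending $462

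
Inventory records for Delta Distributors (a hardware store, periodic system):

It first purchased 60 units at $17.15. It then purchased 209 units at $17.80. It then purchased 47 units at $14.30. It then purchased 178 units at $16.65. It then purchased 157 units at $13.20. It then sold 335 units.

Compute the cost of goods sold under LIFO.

COGS = $5,036.10

Sale 1 (335) [LIFO — newest first]: 157 @ $13.20 + 178 @ $16.65 = $5,036.10
Ending inventory: 60 @ $17.15 + 209 @ $17.80 + 47 @ $14.30 = $5,421.30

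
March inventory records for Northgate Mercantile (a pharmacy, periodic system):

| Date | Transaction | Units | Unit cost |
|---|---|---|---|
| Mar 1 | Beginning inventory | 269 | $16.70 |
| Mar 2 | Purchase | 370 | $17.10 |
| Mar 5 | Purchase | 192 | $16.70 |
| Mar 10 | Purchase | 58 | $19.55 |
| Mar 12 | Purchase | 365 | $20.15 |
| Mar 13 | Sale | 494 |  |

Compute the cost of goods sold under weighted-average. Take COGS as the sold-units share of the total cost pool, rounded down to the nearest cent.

Mar 13, sell 494: 494/1254 × $22,514.35 → $8,869.28
Ending inventory (cost pool remaining) = $13,645.07

COGS = $8,869.28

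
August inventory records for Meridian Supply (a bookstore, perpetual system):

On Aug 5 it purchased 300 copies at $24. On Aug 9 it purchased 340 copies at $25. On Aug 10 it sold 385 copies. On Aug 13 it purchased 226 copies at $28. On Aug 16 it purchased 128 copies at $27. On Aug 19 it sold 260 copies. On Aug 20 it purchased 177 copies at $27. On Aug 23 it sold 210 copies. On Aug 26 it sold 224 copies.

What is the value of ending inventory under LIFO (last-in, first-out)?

Aug 10, 385 sold [LIFO — newest first]: 340 @ $25 + 45 @ $24 = $9,580
Aug 19, 260 sold [LIFO — newest first]: 128 @ $27 + 132 @ $28 = $7,152
Aug 23, 210 sold [LIFO — newest first]: 177 @ $27 + 33 @ $28 = $5,703
Aug 26, 224 sold [LIFO — newest first]: 61 @ $28 + 163 @ $24 = $5,620
Total COGS = $9,580 + $7,152 + $5,703 + $5,620 = $28,055
Ending inventory: 92 @ $24 = $2,208

Ending inventory = $2,208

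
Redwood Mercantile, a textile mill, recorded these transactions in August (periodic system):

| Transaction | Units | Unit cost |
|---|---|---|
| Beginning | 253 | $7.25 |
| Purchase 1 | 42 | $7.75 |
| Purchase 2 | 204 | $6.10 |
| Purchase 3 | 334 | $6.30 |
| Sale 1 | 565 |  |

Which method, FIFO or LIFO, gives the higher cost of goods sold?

FIFO COGS: 253 @ $7.25 + 42 @ $7.75 + 204 @ $6.10 + 66 @ $6.30 = $3,819.95
LIFO COGS: 334 @ $6.30 + 204 @ $6.10 + 27 @ $7.75 = $3,557.85

FIFO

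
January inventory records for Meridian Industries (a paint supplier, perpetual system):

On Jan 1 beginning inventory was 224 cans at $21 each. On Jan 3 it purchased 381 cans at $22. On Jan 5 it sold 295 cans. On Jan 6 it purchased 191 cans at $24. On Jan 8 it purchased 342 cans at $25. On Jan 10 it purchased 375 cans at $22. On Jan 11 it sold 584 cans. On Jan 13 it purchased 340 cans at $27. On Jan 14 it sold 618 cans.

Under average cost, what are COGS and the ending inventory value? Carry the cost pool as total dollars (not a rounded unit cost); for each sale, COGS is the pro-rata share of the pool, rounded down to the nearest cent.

After Jan 1: 224 on hand, pool $4,704.00 (≈ $21.0000 each)
After Jan 3: 605 on hand, pool $13,086.00 (≈ $21.6298 each)
Jan 5, sell 295: 295/605 × $13,086.00 → $6,380.77
After Jan 6: 501 on hand, pool $11,289.23 (≈ $22.5334 each)
After Jan 8: 843 on hand, pool $19,839.23 (≈ $23.5341 each)
After Jan 10: 1218 on hand, pool $28,089.23 (≈ $23.0618 each)
Jan 11, sell 584: 584/1218 × $28,089.23 → $13,468.07
After Jan 13: 974 on hand, pool $23,801.16 (≈ $24.4365 each)
Jan 14, sell 618: 618/974 × $23,801.16 → $15,101.76
Total COGS = $6,380.77 + $13,468.07 + $15,101.76 = $34,950.60
Ending inventory (cost pool remaining) = $8,699.40

COGS = $34,950.60; ending inventory = $8,699.40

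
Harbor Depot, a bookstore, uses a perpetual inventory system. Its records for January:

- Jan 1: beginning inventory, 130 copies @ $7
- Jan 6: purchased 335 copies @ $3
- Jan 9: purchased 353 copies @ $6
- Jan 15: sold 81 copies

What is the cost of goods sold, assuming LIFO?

Jan 15, 81 sold [LIFO — newest first]: 81 @ $6 = $486
Ending inventory: 130 @ $7 + 335 @ $3 + 272 @ $6 = $3,547

COGS = $486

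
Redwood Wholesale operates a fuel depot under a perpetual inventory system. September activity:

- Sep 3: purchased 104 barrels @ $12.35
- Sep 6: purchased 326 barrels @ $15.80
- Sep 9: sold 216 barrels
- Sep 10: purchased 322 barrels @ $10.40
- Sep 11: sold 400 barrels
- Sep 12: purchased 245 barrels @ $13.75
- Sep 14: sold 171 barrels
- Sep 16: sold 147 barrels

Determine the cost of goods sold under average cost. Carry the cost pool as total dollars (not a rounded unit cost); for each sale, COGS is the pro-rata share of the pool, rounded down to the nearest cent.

After Sep 3: 104 on hand, pool $1,284.40 (≈ $12.3500 each)
After Sep 6: 430 on hand, pool $6,435.20 (≈ $14.9656 each)
Sep 9, sell 216: 216/430 × $6,435.20 → $3,232.56
After Sep 10: 536 on hand, pool $6,551.44 (≈ $12.2228 each)
Sep 11, sell 400: 400/536 × $6,551.44 → $4,889.13
After Sep 12: 381 on hand, pool $5,031.06 (≈ $13.2049 each)
Sep 14, sell 171: 171/381 × $5,031.06 → $2,258.03
Sep 16, sell 147: 147/210 × $2,773.03 → $1,941.12
Total COGS = $3,232.56 + $4,889.13 + $2,258.03 + $1,941.12 = $12,320.84
Ending inventory (cost pool remaining) = $831.91

COGS = $12,320.84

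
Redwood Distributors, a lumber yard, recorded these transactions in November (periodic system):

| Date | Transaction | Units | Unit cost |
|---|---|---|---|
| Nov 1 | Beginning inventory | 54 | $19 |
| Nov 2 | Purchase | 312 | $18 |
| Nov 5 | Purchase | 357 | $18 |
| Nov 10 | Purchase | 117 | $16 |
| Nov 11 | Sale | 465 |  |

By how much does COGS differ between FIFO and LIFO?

$288

FIFO COGS: 54 @ $19 + 312 @ $18 + 99 @ $18 = $8,424
LIFO COGS: 117 @ $16 + 348 @ $18 = $8,136
Difference = |$8,424 − $8,136| = $288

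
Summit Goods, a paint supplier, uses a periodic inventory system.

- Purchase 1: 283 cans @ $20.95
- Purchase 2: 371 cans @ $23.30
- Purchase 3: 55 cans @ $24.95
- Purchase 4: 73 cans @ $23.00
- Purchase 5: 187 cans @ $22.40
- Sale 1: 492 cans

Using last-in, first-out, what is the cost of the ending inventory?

Ending inventory = $10,449.05

Sale 1 (492) [LIFO — newest first]: 187 @ $22.40 + 73 @ $23.00 + 55 @ $24.95 + 177 @ $23.30 = $11,364.15
Ending inventory: 283 @ $20.95 + 194 @ $23.30 = $10,449.05
Check: goods available $21,813.20 = COGS $11,364.15 + ending $10,449.05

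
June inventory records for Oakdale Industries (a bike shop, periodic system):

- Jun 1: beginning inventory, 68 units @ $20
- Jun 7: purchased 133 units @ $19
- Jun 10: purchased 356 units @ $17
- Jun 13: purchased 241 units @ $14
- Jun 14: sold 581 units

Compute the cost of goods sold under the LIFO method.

Jun 14, 581 sold [LIFO — newest first]: 241 @ $14 + 340 @ $17 = $9,154
Ending inventory: 68 @ $20 + 133 @ $19 + 16 @ $17 = $4,159

COGS = $9,154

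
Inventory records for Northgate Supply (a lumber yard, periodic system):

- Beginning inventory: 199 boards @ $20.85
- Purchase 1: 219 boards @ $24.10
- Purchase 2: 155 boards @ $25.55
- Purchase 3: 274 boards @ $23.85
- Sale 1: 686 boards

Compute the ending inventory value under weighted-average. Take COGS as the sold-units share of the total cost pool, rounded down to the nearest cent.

Sale 1, sell 686: 686/847 × $19,922.20 → $16,135.33
Ending inventory (cost pool remaining) = $3,786.87

Ending inventory = $3,786.87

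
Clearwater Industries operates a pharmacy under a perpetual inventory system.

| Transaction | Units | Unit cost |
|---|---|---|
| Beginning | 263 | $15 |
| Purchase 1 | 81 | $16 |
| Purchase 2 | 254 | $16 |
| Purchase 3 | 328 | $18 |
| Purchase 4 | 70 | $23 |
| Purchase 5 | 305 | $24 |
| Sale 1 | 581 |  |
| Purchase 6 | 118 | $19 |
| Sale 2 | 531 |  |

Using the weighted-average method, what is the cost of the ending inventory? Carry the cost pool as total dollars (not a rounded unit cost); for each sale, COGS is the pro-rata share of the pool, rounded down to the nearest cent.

After Beginning: 263 on hand, pool $3,945.00 (≈ $15.0000 each)
After Purchase 1: 344 on hand, pool $5,241.00 (≈ $15.2355 each)
After Purchase 2: 598 on hand, pool $9,305.00 (≈ $15.5602 each)
After Purchase 3: 926 on hand, pool $15,209.00 (≈ $16.4244 each)
After Purchase 4: 996 on hand, pool $16,819.00 (≈ $16.8865 each)
After Purchase 5: 1301 on hand, pool $24,139.00 (≈ $18.5542 each)
Sale 1, sell 581: 581/1301 × $24,139.00 → $10,779.98
After Purchase 6: 838 on hand, pool $15,601.02 (≈ $18.6170 each)
Sale 2, sell 531: 531/838 × $15,601.02 → $9,885.61
Total COGS = $10,779.98 + $9,885.61 = $20,665.59
Ending inventory (cost pool remaining) = $5,715.41

Ending inventory = $5,715.41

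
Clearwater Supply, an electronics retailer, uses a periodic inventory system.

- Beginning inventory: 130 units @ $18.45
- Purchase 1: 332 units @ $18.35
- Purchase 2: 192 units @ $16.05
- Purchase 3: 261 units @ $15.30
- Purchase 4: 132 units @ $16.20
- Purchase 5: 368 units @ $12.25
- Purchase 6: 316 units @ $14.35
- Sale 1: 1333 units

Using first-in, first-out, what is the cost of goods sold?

Sale 1 (1333) [FIFO — oldest first]: 130 @ $18.45 + 332 @ $18.35 + 192 @ $16.05 + 261 @ $15.30 + 132 @ $16.20 + 286 @ $12.25 = $21,207.50
Ending inventory: 82 @ $12.25 + 316 @ $14.35 = $5,539.10

COGS = $21,207.50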